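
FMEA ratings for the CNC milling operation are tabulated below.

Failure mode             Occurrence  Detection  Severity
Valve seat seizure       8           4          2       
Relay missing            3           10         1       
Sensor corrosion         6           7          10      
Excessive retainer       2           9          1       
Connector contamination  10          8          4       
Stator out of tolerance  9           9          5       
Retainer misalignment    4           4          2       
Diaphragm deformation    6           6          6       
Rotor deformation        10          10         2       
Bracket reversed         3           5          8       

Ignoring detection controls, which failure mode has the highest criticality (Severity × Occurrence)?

Criticality = Severity × Occurrence:
  Valve seat seizure: 2 × 8 = 16
  Relay missing: 1 × 3 = 3
  Sensor corrosion: 10 × 6 = 60
  Excessive retainer: 1 × 2 = 2
  Connector contamination: 4 × 10 = 40
  Stator out of tolerance: 5 × 9 = 45
  Retainer misalignment: 2 × 4 = 8
  Diaphragm deformation: 6 × 6 = 36
  Rotor deformation: 2 × 10 = 20
  Bracket reversed: 8 × 3 = 24
Highest criticality is 60 → Sensor corrosion.

Sensor corrosion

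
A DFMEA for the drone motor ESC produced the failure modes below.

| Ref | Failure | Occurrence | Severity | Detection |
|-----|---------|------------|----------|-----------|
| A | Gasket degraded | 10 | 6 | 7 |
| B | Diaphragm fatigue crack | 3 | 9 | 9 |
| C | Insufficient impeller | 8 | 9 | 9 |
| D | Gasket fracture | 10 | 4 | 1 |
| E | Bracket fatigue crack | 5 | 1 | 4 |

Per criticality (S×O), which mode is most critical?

Criticality = Severity × Occurrence:
  A: 6 × 10 = 60
  B: 9 × 3 = 27
  C: 9 × 8 = 72
  D: 4 × 10 = 40
  E: 1 × 5 = 5
Highest criticality is 72 → C.

C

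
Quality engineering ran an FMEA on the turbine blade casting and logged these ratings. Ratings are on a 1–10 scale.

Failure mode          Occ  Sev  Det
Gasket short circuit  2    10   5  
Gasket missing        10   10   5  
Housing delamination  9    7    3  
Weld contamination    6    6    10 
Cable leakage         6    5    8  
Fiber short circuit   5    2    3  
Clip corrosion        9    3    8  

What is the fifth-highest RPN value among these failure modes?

189

RPN = Severity × Occurrence × Detection:
  Gasket short circuit: 10 × 2 × 5 = 100
  Gasket missing: 10 × 10 × 5 = 500
  Housing delamination: 7 × 9 × 3 = 189
  Weld contamination: 6 × 6 × 10 = 360
  Cable leakage: 5 × 6 × 8 = 240
  Fiber short circuit: 2 × 5 × 3 = 30
  Clip corrosion: 3 × 9 × 8 = 216
Sorted descending: 500, 360, 240, 216, 189, 100, 30.
The fifth-highest RPN is 189 (Housing delamination).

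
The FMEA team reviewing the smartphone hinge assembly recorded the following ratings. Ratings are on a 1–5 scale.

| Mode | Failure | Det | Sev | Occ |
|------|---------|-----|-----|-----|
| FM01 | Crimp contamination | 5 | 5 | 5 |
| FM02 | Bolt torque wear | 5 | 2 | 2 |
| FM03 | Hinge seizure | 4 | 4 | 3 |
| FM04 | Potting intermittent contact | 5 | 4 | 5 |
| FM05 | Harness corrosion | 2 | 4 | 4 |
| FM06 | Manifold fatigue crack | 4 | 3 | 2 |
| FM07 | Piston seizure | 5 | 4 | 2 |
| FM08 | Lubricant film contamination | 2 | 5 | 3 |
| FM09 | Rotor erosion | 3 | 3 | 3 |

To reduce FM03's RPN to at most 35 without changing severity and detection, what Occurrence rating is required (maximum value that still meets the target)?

2

FM03: S=4, O=3, D=4 → current RPN = 48.
Fixed product = 16. Need 16 × O ≤ 35, so O ≤ 35/16 = 2.19.
Maximum integer Occurrence rating = 2 (gives RPN 32; O=3 would give 48 > 35).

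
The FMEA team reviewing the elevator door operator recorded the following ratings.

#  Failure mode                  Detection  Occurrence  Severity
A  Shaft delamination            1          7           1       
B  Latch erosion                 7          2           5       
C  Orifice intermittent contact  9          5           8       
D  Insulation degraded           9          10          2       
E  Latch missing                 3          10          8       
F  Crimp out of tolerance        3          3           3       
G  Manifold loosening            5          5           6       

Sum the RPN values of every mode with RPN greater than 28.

RPN = Severity × Occurrence × Detection:
  A: 1 × 7 × 1 = 7
  B: 5 × 2 × 7 = 70
  C: 8 × 5 × 9 = 360
  D: 2 × 10 × 9 = 180
  E: 8 × 10 × 3 = 240
  F: 3 × 3 × 3 = 27
  G: 6 × 5 × 5 = 150
RPN > 28: B (70), C (360), D (180), E (240), G (150).
Sum: 70 + 360 + 180 + 240 + 150 = 1000.

1000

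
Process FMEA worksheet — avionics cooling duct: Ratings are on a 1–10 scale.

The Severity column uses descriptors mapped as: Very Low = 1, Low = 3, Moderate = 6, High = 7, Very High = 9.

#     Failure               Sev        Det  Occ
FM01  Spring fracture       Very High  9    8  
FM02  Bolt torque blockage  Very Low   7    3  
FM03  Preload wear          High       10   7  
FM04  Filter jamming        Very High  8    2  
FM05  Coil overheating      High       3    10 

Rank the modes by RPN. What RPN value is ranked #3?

RPN = Severity × Occurrence × Detection:
  FM01: 9 × 8 × 9 = 648
  FM02: 1 × 3 × 7 = 21
  FM03: 7 × 7 × 10 = 490
  FM04: 9 × 2 × 8 = 144
  FM05: 7 × 10 × 3 = 210
Sorted descending: 648, 490, 210, 144, 21.
The third-highest RPN is 210 (FM05).

210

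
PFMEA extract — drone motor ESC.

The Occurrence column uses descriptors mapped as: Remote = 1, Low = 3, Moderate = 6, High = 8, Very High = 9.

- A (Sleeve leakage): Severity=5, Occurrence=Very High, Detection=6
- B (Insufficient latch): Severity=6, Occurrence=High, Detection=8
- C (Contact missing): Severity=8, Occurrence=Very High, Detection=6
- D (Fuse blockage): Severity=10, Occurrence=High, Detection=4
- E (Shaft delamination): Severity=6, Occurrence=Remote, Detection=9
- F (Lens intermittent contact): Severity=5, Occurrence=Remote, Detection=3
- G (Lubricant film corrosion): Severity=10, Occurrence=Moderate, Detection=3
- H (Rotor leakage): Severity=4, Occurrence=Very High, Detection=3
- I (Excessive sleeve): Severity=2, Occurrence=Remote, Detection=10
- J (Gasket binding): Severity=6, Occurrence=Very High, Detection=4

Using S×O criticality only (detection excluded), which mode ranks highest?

Criticality = Severity × Occurrence:
  A: 5 × 9 = 45
  B: 6 × 8 = 48
  C: 8 × 9 = 72
  D: 10 × 8 = 80
  E: 6 × 1 = 6
  F: 5 × 1 = 5
  G: 10 × 6 = 60
  H: 4 × 9 = 36
  I: 2 × 1 = 2
  J: 6 × 9 = 54
Highest criticality is 80 → D.

D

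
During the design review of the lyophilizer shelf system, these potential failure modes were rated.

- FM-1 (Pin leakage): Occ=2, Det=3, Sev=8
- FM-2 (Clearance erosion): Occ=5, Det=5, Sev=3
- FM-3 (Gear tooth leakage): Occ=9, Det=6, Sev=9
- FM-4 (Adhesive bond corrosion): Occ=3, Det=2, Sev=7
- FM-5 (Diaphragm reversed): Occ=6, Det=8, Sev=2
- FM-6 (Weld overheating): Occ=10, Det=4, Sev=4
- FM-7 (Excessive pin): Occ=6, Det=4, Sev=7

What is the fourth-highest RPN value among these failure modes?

RPN = Severity × Occurrence × Detection:
  FM-1: 8 × 2 × 3 = 48
  FM-2: 3 × 5 × 5 = 75
  FM-3: 9 × 9 × 6 = 486
  FM-4: 7 × 3 × 2 = 42
  FM-5: 2 × 6 × 8 = 96
  FM-6: 4 × 10 × 4 = 160
  FM-7: 7 × 6 × 4 = 168
Sorted descending: 486, 168, 160, 96, 75, 48, 42.
The fourth-highest RPN is 96 (FM-5).

96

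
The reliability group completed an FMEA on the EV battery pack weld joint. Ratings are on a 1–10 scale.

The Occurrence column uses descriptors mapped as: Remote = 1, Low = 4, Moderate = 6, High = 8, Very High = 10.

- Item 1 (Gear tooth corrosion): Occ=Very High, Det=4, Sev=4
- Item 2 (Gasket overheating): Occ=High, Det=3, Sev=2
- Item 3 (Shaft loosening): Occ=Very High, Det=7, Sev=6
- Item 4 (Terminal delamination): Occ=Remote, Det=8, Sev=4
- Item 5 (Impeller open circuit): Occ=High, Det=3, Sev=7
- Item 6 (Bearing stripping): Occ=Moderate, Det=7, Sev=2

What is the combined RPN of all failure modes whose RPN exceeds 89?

RPN = Severity × Occurrence × Detection:
  Item 1: 4 × 10 × 4 = 160
  Item 2: 2 × 8 × 3 = 48
  Item 3: 6 × 10 × 7 = 420
  Item 4: 4 × 1 × 8 = 32
  Item 5: 7 × 8 × 3 = 168
  Item 6: 2 × 6 × 7 = 84
RPN > 89: Item 1 (160), Item 3 (420), Item 5 (168).
Sum: 160 + 420 + 168 = 748.

748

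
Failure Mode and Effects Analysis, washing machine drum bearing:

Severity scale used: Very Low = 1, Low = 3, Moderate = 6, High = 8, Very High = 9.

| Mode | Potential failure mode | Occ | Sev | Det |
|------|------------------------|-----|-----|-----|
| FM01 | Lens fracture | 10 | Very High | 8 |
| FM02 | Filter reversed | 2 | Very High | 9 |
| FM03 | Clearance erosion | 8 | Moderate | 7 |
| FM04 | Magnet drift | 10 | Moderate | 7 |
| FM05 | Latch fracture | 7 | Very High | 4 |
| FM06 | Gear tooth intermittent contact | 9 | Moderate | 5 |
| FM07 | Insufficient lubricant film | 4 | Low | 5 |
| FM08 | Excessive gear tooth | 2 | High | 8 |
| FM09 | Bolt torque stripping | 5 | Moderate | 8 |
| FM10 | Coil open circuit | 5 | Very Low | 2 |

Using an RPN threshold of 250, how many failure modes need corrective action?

RPN = Severity × Occurrence × Detection:
  FM01: 9 × 10 × 8 = 720
  FM02: 9 × 2 × 9 = 162
  FM03: 6 × 8 × 7 = 336
  FM04: 6 × 10 × 7 = 420
  FM05: 9 × 7 × 4 = 252
  FM06: 6 × 9 × 5 = 270
  FM07: 3 × 4 × 5 = 60
  FM08: 8 × 2 × 8 = 128
  FM09: 6 × 5 × 8 = 240
  FM10: 1 × 5 × 2 = 10
Modes with RPN ≥ 250: FM01 (720), FM03 (336), FM04 (420), FM05 (252), FM06 (270) → 5.

5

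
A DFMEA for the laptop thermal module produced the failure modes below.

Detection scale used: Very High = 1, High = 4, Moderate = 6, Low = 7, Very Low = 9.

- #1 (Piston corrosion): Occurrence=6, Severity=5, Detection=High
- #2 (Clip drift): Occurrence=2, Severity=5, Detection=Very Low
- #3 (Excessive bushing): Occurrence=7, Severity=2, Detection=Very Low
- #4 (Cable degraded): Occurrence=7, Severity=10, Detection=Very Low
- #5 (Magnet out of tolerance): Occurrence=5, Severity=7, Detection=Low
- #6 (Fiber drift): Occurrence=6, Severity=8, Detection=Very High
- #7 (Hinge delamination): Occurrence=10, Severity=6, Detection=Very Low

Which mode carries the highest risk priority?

RPN = Severity × Occurrence × Detection:
  #1: 5 × 6 × 4 = 120
  #2: 5 × 2 × 9 = 90
  #3: 2 × 7 × 9 = 126
  #4: 10 × 7 × 9 = 630
  #5: 7 × 5 × 7 = 245
  #6: 8 × 6 × 1 = 48
  #7: 6 × 10 × 9 = 540
Highest RPN is 630 → #4.

#4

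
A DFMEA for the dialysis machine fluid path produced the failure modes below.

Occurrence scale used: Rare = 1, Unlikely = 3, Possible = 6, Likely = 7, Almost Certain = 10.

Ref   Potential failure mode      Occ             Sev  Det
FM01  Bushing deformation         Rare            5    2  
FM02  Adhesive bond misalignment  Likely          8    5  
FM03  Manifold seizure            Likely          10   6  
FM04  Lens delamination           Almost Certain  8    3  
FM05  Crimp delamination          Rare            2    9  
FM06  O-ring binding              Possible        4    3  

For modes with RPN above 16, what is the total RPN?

1030

RPN = Severity × Occurrence × Detection:
  FM01: 5 × 1 × 2 = 10
  FM02: 8 × 7 × 5 = 280
  FM03: 10 × 7 × 6 = 420
  FM04: 8 × 10 × 3 = 240
  FM05: 2 × 1 × 9 = 18
  FM06: 4 × 6 × 3 = 72
RPN > 16: FM02 (280), FM03 (420), FM04 (240), FM05 (18), FM06 (72).
Sum: 280 + 420 + 240 + 18 + 72 = 1030.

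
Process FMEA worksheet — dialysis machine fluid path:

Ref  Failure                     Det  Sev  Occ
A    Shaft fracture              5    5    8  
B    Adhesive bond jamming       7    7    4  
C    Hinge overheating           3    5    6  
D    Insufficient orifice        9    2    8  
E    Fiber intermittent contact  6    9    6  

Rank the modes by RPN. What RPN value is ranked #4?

144

RPN = Severity × Occurrence × Detection:
  A: 5 × 8 × 5 = 200
  B: 7 × 4 × 7 = 196
  C: 5 × 6 × 3 = 90
  D: 2 × 8 × 9 = 144
  E: 9 × 6 × 6 = 324
Sorted descending: 324, 200, 196, 144, 90.
The fourth-highest RPN is 144 (D).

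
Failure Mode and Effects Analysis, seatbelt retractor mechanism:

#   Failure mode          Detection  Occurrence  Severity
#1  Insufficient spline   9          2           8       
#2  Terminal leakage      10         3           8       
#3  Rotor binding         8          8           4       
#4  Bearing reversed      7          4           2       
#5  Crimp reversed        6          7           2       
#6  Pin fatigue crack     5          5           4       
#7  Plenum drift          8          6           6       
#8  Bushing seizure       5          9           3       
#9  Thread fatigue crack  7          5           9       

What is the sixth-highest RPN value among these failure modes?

RPN = Severity × Occurrence × Detection:
  #1: 8 × 2 × 9 = 144
  #2: 8 × 3 × 10 = 240
  #3: 4 × 8 × 8 = 256
  #4: 2 × 4 × 7 = 56
  #5: 2 × 7 × 6 = 84
  #6: 4 × 5 × 5 = 100
  #7: 6 × 6 × 8 = 288
  #8: 3 × 9 × 5 = 135
  #9: 9 × 5 × 7 = 315
Sorted descending: 315, 288, 256, 240, 144, 135, 100, 84, 56.
The sixth-highest RPN is 135 (#8).

135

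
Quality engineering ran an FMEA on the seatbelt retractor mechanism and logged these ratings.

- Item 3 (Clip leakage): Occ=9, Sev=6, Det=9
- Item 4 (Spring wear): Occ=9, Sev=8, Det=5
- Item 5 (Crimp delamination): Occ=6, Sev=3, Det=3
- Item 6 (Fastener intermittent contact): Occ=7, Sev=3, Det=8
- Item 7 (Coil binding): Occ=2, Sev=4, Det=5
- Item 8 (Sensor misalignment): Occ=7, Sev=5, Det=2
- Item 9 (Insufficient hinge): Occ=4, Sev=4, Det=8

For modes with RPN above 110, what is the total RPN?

1142

RPN = Severity × Occurrence × Detection:
  Item 3: 6 × 9 × 9 = 486
  Item 4: 8 × 9 × 5 = 360
  Item 5: 3 × 6 × 3 = 54
  Item 6: 3 × 7 × 8 = 168
  Item 7: 4 × 2 × 5 = 40
  Item 8: 5 × 7 × 2 = 70
  Item 9: 4 × 4 × 8 = 128
RPN > 110: Item 3 (486), Item 4 (360), Item 6 (168), Item 9 (128).
Sum: 486 + 360 + 168 + 128 = 1142.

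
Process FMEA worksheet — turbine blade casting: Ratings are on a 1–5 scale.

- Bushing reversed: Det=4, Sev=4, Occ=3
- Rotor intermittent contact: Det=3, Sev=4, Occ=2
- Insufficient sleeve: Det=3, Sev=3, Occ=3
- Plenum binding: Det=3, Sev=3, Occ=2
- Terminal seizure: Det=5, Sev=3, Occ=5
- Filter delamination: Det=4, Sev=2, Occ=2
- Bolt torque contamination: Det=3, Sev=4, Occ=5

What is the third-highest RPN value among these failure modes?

RPN = Severity × Occurrence × Detection:
  Bushing reversed: 4 × 3 × 4 = 48
  Rotor intermittent contact: 4 × 2 × 3 = 24
  Insufficient sleeve: 3 × 3 × 3 = 27
  Plenum binding: 3 × 2 × 3 = 18
  Terminal seizure: 3 × 5 × 5 = 75
  Filter delamination: 2 × 2 × 4 = 16
  Bolt torque contamination: 4 × 5 × 3 = 60
Sorted descending: 75, 60, 48, 27, 24, 18, 16.
The third-highest RPN is 48 (Bushing reversed).

48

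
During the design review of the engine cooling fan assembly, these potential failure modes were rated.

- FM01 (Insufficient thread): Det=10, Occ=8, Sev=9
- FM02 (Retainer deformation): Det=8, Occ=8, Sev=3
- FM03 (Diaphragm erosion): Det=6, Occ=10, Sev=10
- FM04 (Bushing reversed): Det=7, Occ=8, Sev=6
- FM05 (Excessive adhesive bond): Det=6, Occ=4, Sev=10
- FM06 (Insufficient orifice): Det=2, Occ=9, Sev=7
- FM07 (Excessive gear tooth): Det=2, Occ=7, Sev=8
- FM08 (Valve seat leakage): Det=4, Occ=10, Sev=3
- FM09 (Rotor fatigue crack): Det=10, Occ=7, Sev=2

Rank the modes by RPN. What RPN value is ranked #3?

RPN = Severity × Occurrence × Detection:
  FM01: 9 × 8 × 10 = 720
  FM02: 3 × 8 × 8 = 192
  FM03: 10 × 10 × 6 = 600
  FM04: 6 × 8 × 7 = 336
  FM05: 10 × 4 × 6 = 240
  FM06: 7 × 9 × 2 = 126
  FM07: 8 × 7 × 2 = 112
  FM08: 3 × 10 × 4 = 120
  FM09: 2 × 7 × 10 = 140
Sorted descending: 720, 600, 336, 240, 192, 140, 126, 120, 112.
The third-highest RPN is 336 (FM04).

336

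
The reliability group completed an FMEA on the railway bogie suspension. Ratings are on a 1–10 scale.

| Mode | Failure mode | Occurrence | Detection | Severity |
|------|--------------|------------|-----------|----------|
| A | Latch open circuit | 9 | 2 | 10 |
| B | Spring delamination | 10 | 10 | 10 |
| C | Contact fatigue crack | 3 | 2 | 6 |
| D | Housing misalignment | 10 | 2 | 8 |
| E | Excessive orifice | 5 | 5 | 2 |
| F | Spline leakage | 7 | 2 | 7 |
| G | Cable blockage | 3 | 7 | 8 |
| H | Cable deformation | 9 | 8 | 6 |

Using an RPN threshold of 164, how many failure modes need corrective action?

RPN = Severity × Occurrence × Detection:
  A: 10 × 9 × 2 = 180
  B: 10 × 10 × 10 = 1000
  C: 6 × 3 × 2 = 36
  D: 8 × 10 × 2 = 160
  E: 2 × 5 × 5 = 50
  F: 7 × 7 × 2 = 98
  G: 8 × 3 × 7 = 168
  H: 6 × 9 × 8 = 432
Modes with RPN ≥ 164: A (180), B (1000), G (168), H (432) → 4.

4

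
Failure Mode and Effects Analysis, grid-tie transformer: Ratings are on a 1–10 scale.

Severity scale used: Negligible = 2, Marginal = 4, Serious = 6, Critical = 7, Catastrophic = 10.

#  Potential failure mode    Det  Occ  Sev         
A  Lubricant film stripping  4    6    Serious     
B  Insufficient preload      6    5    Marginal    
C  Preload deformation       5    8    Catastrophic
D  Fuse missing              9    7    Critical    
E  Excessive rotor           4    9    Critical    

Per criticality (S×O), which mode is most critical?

Criticality = Severity × Occurrence:
  A: 6 × 6 = 36
  B: 4 × 5 = 20
  C: 10 × 8 = 80
  D: 7 × 7 = 49
  E: 7 × 9 = 63
Highest criticality is 80 → C.

C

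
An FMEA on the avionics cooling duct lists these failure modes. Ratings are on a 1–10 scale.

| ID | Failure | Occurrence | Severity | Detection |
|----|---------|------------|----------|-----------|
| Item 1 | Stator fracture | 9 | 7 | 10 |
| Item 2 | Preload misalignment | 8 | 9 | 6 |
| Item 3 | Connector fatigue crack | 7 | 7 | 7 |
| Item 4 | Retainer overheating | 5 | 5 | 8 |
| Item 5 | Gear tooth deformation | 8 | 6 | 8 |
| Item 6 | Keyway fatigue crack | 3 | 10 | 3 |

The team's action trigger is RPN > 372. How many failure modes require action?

3

RPN = Severity × Occurrence × Detection:
  Item 1: 7 × 9 × 10 = 630
  Item 2: 9 × 8 × 6 = 432
  Item 3: 7 × 7 × 7 = 343
  Item 4: 5 × 5 × 8 = 200
  Item 5: 6 × 8 × 8 = 384
  Item 6: 10 × 3 × 3 = 90
Modes with RPN > 372: Item 1 (630), Item 2 (432), Item 5 (384) → 3.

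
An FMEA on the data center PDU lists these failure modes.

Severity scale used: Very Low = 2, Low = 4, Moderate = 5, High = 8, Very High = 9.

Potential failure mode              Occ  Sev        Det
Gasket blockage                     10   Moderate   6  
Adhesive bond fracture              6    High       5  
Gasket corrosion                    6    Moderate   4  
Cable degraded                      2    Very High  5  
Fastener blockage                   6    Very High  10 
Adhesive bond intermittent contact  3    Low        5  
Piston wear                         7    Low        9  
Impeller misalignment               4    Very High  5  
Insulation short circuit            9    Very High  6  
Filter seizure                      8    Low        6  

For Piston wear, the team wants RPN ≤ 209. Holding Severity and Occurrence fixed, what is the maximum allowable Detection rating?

Piston wear: S=4, O=7, D=9 → current RPN = 252.
Fixed product = 28. Need 28 × D ≤ 209, so D ≤ 209/28 = 7.46.
Maximum integer Detection rating = 7 (gives RPN 196; D=8 would give 224 > 209).

7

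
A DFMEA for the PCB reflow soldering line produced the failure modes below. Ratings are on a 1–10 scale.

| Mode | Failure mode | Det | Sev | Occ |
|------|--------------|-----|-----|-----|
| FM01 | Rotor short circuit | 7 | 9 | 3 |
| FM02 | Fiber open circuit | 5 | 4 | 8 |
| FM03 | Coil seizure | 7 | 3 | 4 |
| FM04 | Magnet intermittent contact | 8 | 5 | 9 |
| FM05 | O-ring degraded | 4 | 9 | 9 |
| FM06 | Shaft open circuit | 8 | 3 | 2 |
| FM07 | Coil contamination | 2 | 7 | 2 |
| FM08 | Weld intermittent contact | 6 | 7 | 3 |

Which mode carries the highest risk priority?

FM04

RPN = Severity × Occurrence × Detection:
  FM01: 9 × 3 × 7 = 189
  FM02: 4 × 8 × 5 = 160
  FM03: 3 × 4 × 7 = 84
  FM04: 5 × 9 × 8 = 360
  FM05: 9 × 9 × 4 = 324
  FM06: 3 × 2 × 8 = 48
  FM07: 7 × 2 × 2 = 28
  FM08: 7 × 3 × 6 = 126
Highest RPN is 360 → FM04.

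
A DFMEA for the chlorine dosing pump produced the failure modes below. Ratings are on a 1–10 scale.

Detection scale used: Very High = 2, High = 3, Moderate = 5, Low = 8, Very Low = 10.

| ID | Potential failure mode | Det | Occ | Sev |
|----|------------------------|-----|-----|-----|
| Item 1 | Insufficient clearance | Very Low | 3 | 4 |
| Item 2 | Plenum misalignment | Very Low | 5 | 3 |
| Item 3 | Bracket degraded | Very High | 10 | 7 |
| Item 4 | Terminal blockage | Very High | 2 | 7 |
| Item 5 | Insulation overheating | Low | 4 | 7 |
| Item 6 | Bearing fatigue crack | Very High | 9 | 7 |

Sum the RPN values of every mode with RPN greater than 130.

514

RPN = Severity × Occurrence × Detection:
  Item 1: 4 × 3 × 10 = 120
  Item 2: 3 × 5 × 10 = 150
  Item 3: 7 × 10 × 2 = 140
  Item 4: 7 × 2 × 2 = 28
  Item 5: 7 × 4 × 8 = 224
  Item 6: 7 × 9 × 2 = 126
RPN > 130: Item 2 (150), Item 3 (140), Item 5 (224).
Sum: 150 + 140 + 224 = 514.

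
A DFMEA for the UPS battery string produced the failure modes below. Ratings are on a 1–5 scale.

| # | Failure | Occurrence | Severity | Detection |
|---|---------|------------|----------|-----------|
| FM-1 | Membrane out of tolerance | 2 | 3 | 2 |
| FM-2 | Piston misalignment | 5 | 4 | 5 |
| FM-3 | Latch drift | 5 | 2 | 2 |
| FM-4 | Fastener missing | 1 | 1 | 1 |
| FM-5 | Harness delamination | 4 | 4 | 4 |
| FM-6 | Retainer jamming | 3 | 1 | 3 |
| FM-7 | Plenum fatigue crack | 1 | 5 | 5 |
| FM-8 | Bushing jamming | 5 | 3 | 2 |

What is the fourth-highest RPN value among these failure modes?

25

RPN = Severity × Occurrence × Detection:
  FM-1: 3 × 2 × 2 = 12
  FM-2: 4 × 5 × 5 = 100
  FM-3: 2 × 5 × 2 = 20
  FM-4: 1 × 1 × 1 = 1
  FM-5: 4 × 4 × 4 = 64
  FM-6: 1 × 3 × 3 = 9
  FM-7: 5 × 1 × 5 = 25
  FM-8: 3 × 5 × 2 = 30
Sorted descending: 100, 64, 30, 25, 20, 12, 9, 1.
The fourth-highest RPN is 25 (FM-7).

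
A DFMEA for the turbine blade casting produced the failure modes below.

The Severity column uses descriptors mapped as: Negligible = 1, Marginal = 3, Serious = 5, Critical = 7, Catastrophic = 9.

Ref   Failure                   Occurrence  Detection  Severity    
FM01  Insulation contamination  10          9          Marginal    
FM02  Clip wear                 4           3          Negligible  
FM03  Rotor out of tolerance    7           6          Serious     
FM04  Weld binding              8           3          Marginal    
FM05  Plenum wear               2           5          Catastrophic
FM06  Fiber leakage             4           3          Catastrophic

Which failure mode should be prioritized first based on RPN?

FM01

RPN = Severity × Occurrence × Detection:
  FM01: 3 × 10 × 9 = 270
  FM02: 1 × 4 × 3 = 12
  FM03: 5 × 7 × 6 = 210
  FM04: 3 × 8 × 3 = 72
  FM05: 9 × 2 × 5 = 90
  FM06: 9 × 4 × 3 = 108
Highest RPN is 270 → FM01.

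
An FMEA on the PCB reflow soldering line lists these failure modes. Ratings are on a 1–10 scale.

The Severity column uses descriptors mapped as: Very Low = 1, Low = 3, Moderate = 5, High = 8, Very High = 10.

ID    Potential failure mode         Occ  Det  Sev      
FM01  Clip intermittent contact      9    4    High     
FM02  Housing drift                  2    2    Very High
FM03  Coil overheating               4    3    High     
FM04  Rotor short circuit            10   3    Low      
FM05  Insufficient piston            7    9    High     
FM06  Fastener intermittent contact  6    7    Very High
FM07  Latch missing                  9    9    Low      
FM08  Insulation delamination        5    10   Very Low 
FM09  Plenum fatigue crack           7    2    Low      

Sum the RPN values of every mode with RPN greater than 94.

1551

RPN = Severity × Occurrence × Detection:
  FM01: 8 × 9 × 4 = 288
  FM02: 10 × 2 × 2 = 40
  FM03: 8 × 4 × 3 = 96
  FM04: 3 × 10 × 3 = 90
  FM05: 8 × 7 × 9 = 504
  FM06: 10 × 6 × 7 = 420
  FM07: 3 × 9 × 9 = 243
  FM08: 1 × 5 × 10 = 50
  FM09: 3 × 7 × 2 = 42
RPN > 94: FM01 (288), FM03 (96), FM05 (504), FM06 (420), FM07 (243).
Sum: 288 + 96 + 504 + 420 + 243 = 1551.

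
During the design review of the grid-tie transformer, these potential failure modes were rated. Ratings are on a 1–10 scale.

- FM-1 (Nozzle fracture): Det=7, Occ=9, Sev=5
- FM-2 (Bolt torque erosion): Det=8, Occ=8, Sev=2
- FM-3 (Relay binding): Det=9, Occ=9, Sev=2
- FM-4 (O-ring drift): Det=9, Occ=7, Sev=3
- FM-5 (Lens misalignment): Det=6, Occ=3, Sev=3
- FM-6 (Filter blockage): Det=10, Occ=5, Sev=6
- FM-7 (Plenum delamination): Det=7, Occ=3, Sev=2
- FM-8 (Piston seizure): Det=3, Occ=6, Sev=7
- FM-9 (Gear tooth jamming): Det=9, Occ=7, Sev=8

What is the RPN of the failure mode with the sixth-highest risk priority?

128

RPN = Severity × Occurrence × Detection:
  FM-1: 5 × 9 × 7 = 315
  FM-2: 2 × 8 × 8 = 128
  FM-3: 2 × 9 × 9 = 162
  FM-4: 3 × 7 × 9 = 189
  FM-5: 3 × 3 × 6 = 54
  FM-6: 6 × 5 × 10 = 300
  FM-7: 2 × 3 × 7 = 42
  FM-8: 7 × 6 × 3 = 126
  FM-9: 8 × 7 × 9 = 504
Sorted descending: 504, 315, 300, 189, 162, 128, 126, 54, 42.
The sixth-highest RPN is 128 (FM-2).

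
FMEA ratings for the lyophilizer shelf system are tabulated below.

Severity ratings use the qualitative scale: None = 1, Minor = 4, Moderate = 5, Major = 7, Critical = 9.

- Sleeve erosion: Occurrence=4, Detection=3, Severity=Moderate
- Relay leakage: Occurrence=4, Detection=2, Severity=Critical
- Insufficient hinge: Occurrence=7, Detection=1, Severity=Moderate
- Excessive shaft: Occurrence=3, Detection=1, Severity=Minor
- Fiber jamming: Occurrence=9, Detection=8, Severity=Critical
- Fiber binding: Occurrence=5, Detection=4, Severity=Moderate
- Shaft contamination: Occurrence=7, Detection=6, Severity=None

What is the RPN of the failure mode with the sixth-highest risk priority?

35

RPN = Severity × Occurrence × Detection:
  Sleeve erosion: 5 × 4 × 3 = 60
  Relay leakage: 9 × 4 × 2 = 72
  Insufficient hinge: 5 × 7 × 1 = 35
  Excessive shaft: 4 × 3 × 1 = 12
  Fiber jamming: 9 × 9 × 8 = 648
  Fiber binding: 5 × 5 × 4 = 100
  Shaft contamination: 1 × 7 × 6 = 42
Sorted descending: 648, 100, 72, 60, 42, 35, 12.
The sixth-highest RPN is 35 (Insufficient hinge).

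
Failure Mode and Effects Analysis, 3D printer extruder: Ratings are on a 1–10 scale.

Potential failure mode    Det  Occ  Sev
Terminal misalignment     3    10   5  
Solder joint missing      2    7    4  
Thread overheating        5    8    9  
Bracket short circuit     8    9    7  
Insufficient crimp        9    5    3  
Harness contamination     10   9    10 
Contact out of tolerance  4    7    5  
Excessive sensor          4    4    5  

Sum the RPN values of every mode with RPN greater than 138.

2054

RPN = Severity × Occurrence × Detection:
  Terminal misalignment: 5 × 10 × 3 = 150
  Solder joint missing: 4 × 7 × 2 = 56
  Thread overheating: 9 × 8 × 5 = 360
  Bracket short circuit: 7 × 9 × 8 = 504
  Insufficient crimp: 3 × 5 × 9 = 135
  Harness contamination: 10 × 9 × 10 = 900
  Contact out of tolerance: 5 × 7 × 4 = 140
  Excessive sensor: 5 × 4 × 4 = 80
RPN > 138: Terminal misalignment (150), Thread overheating (360), Bracket short circuit (504), Harness contamination (900), Contact out of tolerance (140).
Sum: 150 + 360 + 504 + 900 + 140 = 2054.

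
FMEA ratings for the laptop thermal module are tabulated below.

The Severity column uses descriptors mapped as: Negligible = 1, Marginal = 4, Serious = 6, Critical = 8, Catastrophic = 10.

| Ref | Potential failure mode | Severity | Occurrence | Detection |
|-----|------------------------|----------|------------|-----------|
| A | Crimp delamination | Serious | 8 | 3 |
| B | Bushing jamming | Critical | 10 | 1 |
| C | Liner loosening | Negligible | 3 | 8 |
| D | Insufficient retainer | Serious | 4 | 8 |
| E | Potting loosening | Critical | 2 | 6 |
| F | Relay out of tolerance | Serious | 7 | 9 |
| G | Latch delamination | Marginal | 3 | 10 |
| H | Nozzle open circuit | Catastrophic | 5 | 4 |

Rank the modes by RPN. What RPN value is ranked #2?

200

RPN = Severity × Occurrence × Detection:
  A: 6 × 8 × 3 = 144
  B: 8 × 10 × 1 = 80
  C: 1 × 3 × 8 = 24
  D: 6 × 4 × 8 = 192
  E: 8 × 2 × 6 = 96
  F: 6 × 7 × 9 = 378
  G: 4 × 3 × 10 = 120
  H: 10 × 5 × 4 = 200
Sorted descending: 378, 200, 192, 144, 120, 96, 80, 24.
The second-highest RPN is 200 (H).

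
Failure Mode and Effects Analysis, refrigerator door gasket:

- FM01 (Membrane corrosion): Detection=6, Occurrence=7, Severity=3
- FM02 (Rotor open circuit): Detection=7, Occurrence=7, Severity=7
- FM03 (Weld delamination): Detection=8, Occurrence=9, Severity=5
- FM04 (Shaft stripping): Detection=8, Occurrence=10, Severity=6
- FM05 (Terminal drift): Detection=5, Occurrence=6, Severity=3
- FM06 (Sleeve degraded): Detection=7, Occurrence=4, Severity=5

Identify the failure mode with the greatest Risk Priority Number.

FM04

RPN = Severity × Occurrence × Detection:
  FM01: 3 × 7 × 6 = 126
  FM02: 7 × 7 × 7 = 343
  FM03: 5 × 9 × 8 = 360
  FM04: 6 × 10 × 8 = 480
  FM05: 3 × 6 × 5 = 90
  FM06: 5 × 4 × 7 = 140
Highest RPN is 480 → FM04.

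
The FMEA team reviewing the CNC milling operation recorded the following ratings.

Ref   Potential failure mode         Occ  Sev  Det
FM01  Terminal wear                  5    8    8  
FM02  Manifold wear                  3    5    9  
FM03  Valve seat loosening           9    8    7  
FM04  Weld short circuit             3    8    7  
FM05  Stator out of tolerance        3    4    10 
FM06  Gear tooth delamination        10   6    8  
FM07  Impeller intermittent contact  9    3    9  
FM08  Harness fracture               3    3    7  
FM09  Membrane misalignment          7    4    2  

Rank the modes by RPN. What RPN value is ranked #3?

320

RPN = Severity × Occurrence × Detection:
  FM01: 8 × 5 × 8 = 320
  FM02: 5 × 3 × 9 = 135
  FM03: 8 × 9 × 7 = 504
  FM04: 8 × 3 × 7 = 168
  FM05: 4 × 3 × 10 = 120
  FM06: 6 × 10 × 8 = 480
  FM07: 3 × 9 × 9 = 243
  FM08: 3 × 3 × 7 = 63
  FM09: 4 × 7 × 2 = 56
Sorted descending: 504, 480, 320, 243, 168, 135, 120, 63, 56.
The third-highest RPN is 320 (FM01).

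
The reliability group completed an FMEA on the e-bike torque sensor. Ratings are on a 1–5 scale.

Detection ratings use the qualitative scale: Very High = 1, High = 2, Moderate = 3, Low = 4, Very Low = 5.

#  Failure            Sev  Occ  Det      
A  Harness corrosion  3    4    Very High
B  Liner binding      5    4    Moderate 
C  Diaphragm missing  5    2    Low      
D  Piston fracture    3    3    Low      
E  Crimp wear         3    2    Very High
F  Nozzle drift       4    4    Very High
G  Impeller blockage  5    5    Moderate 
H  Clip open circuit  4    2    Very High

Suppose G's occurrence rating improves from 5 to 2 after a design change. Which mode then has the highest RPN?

B

RPN = Severity × Occurrence × Detection:
  A: 3 × 4 × 1 = 12
  B: 5 × 4 × 3 = 60
  C: 5 × 2 × 4 = 40
  D: 3 × 3 × 4 = 36
  E: 3 × 2 × 1 = 6
  F: 4 × 4 × 1 = 16
  G: 5 × 5 × 3 = 75
  H: 4 × 2 × 1 = 8
After action: G → 5 × 2 × 3 = 30.
Revised RPNs: B=60, C=40, D=36, G=30, F=16, A=12, H=8, E=6.
Highest is now B (60).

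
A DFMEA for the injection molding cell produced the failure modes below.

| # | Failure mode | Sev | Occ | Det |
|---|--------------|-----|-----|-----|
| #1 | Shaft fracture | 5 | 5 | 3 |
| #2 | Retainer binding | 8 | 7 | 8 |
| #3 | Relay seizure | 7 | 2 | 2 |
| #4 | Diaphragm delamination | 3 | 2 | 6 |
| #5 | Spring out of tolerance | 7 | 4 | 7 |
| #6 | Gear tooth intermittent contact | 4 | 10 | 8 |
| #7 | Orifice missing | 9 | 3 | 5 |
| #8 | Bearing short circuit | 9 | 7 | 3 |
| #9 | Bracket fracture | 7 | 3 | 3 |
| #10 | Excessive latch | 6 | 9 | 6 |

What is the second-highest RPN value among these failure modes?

324

RPN = Severity × Occurrence × Detection:
  #1: 5 × 5 × 3 = 75
  #2: 8 × 7 × 8 = 448
  #3: 7 × 2 × 2 = 28
  #4: 3 × 2 × 6 = 36
  #5: 7 × 4 × 7 = 196
  #6: 4 × 10 × 8 = 320
  #7: 9 × 3 × 5 = 135
  #8: 9 × 7 × 3 = 189
  #9: 7 × 3 × 3 = 63
  #10: 6 × 9 × 6 = 324
Sorted descending: 448, 324, 320, 196, 189, 135, 75, 63, 36, 28.
The second-highest RPN is 324 (#10).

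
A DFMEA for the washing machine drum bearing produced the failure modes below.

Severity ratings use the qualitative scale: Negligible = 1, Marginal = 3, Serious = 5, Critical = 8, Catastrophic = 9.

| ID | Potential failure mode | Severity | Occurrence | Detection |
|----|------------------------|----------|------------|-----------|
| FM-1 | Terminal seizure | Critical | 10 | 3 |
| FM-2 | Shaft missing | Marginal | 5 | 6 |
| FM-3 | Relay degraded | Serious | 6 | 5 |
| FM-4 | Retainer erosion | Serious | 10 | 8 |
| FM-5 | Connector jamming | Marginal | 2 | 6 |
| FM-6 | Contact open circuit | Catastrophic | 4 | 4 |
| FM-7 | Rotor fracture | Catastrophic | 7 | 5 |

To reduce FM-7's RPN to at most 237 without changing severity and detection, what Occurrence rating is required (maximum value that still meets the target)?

FM-7: S=9, O=7, D=5 → current RPN = 315.
Fixed product = 45. Need 45 × O ≤ 237, so O ≤ 237/45 = 5.27.
Maximum integer Occurrence rating = 5 (gives RPN 225; O=6 would give 270 > 237).

5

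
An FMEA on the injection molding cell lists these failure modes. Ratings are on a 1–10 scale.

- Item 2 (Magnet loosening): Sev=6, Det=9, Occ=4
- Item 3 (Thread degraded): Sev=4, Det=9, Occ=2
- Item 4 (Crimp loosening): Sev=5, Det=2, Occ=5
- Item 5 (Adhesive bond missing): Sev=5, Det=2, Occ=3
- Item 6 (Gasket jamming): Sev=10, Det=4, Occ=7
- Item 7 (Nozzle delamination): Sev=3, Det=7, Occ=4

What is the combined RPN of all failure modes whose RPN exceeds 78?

580

RPN = Severity × Occurrence × Detection:
  Item 2: 6 × 4 × 9 = 216
  Item 3: 4 × 2 × 9 = 72
  Item 4: 5 × 5 × 2 = 50
  Item 5: 5 × 3 × 2 = 30
  Item 6: 10 × 7 × 4 = 280
  Item 7: 3 × 4 × 7 = 84
RPN > 78: Item 2 (216), Item 6 (280), Item 7 (84).
Sum: 216 + 280 + 84 = 580.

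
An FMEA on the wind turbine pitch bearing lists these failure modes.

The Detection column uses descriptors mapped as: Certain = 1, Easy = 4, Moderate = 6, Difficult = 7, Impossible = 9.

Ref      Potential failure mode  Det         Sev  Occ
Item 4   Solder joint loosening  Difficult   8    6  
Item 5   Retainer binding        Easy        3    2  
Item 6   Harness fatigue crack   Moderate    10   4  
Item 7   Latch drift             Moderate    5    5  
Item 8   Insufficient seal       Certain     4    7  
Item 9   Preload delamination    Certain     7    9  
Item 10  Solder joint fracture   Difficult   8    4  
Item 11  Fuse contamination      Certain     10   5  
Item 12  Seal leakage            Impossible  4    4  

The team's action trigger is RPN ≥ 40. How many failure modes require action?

7

RPN = Severity × Occurrence × Detection:
  Item 4: 8 × 6 × 7 = 336
  Item 5: 3 × 2 × 4 = 24
  Item 6: 10 × 4 × 6 = 240
  Item 7: 5 × 5 × 6 = 150
  Item 8: 4 × 7 × 1 = 28
  Item 9: 7 × 9 × 1 = 63
  Item 10: 8 × 4 × 7 = 224
  Item 11: 10 × 5 × 1 = 50
  Item 12: 4 × 4 × 9 = 144
Modes with RPN ≥ 40: Item 4 (336), Item 6 (240), Item 7 (150), Item 9 (63), Item 10 (224), Item 11 (50), Item 12 (144) → 7.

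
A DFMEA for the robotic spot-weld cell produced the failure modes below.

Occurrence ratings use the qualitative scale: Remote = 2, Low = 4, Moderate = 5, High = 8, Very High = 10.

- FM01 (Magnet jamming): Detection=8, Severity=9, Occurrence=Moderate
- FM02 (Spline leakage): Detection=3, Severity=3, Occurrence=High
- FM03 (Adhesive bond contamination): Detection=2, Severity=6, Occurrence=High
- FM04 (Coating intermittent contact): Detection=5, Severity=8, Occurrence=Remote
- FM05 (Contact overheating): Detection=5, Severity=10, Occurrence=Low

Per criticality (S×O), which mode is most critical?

Criticality = Severity × Occurrence:
  FM01: 9 × 5 = 45
  FM02: 3 × 8 = 24
  FM03: 6 × 8 = 48
  FM04: 8 × 2 = 16
  FM05: 10 × 4 = 40
Highest criticality is 48 → FM03.

FM03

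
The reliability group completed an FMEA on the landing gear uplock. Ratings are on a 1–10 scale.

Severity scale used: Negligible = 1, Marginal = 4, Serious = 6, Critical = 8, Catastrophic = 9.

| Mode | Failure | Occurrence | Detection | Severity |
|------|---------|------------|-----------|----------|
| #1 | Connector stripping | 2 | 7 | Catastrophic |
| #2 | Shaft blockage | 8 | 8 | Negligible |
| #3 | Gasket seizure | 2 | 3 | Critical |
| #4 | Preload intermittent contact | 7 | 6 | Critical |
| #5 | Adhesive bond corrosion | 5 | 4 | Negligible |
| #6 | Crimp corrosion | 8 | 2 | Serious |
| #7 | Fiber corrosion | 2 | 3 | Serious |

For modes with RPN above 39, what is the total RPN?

670

RPN = Severity × Occurrence × Detection:
  #1: 9 × 2 × 7 = 126
  #2: 1 × 8 × 8 = 64
  #3: 8 × 2 × 3 = 48
  #4: 8 × 7 × 6 = 336
  #5: 1 × 5 × 4 = 20
  #6: 6 × 8 × 2 = 96
  #7: 6 × 2 × 3 = 36
RPN > 39: #1 (126), #2 (64), #3 (48), #4 (336), #6 (96).
Sum: 126 + 64 + 48 + 336 + 96 = 670.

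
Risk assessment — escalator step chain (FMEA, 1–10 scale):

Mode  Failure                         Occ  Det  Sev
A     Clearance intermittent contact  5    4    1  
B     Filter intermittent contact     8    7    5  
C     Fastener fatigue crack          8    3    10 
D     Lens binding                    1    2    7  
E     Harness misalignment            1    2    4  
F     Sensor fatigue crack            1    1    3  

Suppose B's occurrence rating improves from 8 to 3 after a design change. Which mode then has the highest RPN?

C

RPN = Severity × Occurrence × Detection:
  A: 1 × 5 × 4 = 20
  B: 5 × 8 × 7 = 280
  C: 10 × 8 × 3 = 240
  D: 7 × 1 × 2 = 14
  E: 4 × 1 × 2 = 8
  F: 3 × 1 × 1 = 3
After action: B → 5 × 3 × 7 = 105.
Revised RPNs: C=240, B=105, A=20, D=14, E=8, F=3.
Highest is now C (240).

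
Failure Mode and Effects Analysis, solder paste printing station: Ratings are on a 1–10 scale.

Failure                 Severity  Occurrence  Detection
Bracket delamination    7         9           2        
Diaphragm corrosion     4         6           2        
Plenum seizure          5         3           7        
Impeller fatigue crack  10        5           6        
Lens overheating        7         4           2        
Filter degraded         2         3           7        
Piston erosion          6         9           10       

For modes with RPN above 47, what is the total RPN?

RPN = Severity × Occurrence × Detection:
  Bracket delamination: 7 × 9 × 2 = 126
  Diaphragm corrosion: 4 × 6 × 2 = 48
  Plenum seizure: 5 × 3 × 7 = 105
  Impeller fatigue crack: 10 × 5 × 6 = 300
  Lens overheating: 7 × 4 × 2 = 56
  Filter degraded: 2 × 3 × 7 = 42
  Piston erosion: 6 × 9 × 10 = 540
RPN > 47: Bracket delamination (126), Diaphragm corrosion (48), Plenum seizure (105), Impeller fatigue crack (300), Lens overheating (56), Piston erosion (540).
Sum: 126 + 48 + 105 + 300 + 56 + 540 = 1175.

1175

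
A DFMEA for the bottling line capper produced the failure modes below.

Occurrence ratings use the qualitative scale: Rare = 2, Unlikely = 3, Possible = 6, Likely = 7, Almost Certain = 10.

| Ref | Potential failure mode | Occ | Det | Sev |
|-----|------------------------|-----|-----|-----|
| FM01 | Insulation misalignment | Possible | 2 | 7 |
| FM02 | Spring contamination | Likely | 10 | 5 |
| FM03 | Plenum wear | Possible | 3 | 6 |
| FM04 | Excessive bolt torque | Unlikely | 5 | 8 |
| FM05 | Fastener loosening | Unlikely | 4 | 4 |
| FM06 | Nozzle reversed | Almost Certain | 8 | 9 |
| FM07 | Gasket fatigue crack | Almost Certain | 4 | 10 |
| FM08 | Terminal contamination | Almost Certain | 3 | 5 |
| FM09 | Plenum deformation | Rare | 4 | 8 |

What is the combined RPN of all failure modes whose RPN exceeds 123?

1620

RPN = Severity × Occurrence × Detection:
  FM01: 7 × 6 × 2 = 84
  FM02: 5 × 7 × 10 = 350
  FM03: 6 × 6 × 3 = 108
  FM04: 8 × 3 × 5 = 120
  FM05: 4 × 3 × 4 = 48
  FM06: 9 × 10 × 8 = 720
  FM07: 10 × 10 × 4 = 400
  FM08: 5 × 10 × 3 = 150
  FM09: 8 × 2 × 4 = 64
RPN > 123: FM02 (350), FM06 (720), FM07 (400), FM08 (150).
Sum: 350 + 720 + 400 + 150 = 1620.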